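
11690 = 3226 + 8464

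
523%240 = 43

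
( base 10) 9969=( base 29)bom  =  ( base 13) 46cb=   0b10011011110001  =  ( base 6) 114053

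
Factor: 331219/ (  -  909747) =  - 3^(-2)*7^1 * 271^ ( - 1)*373^( - 1) * 47317^1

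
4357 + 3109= 7466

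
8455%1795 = 1275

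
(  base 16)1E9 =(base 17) 1BD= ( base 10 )489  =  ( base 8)751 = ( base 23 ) L6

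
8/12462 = 4/6231 =0.00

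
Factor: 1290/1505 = 6/7 = 2^1*3^1*7^( - 1 ) 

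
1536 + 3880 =5416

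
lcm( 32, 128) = 128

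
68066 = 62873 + 5193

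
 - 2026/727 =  - 2026/727  =  - 2.79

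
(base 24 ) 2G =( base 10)64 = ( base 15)44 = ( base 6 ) 144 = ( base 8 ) 100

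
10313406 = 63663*162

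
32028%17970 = 14058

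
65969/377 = 65969/377 =174.98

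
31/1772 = 31/1772 = 0.02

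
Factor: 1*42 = 42= 2^1*3^1*7^1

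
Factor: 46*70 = 3220 = 2^2*5^1*7^1 * 23^1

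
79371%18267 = 6303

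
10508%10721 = 10508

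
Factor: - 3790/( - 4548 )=2^( - 1)*3^( - 1)*5^1=5/6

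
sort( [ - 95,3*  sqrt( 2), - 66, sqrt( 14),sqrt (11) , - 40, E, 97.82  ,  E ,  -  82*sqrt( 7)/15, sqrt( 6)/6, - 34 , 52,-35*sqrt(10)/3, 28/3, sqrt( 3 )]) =[ - 95 , -66, - 40,  -  35  *  sqrt( 10)/3, - 34, - 82 * sqrt (7)/15 , sqrt( 6)/6 , sqrt( 3), E, E,sqrt( 11 ),sqrt(14 ), 3* sqrt( 2), 28/3,52, 97.82]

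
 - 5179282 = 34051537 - 39230819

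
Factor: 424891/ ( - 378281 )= - 23^( - 1)*16447^( - 1)*424891^1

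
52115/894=58 + 263/894 = 58.29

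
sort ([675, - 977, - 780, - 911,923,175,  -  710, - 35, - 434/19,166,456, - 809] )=[ - 977, - 911, - 809,-780, - 710,  -  35,  -  434/19,166,175, 456,675, 923] 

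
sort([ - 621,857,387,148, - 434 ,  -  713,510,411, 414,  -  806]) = [-806, - 713, - 621, -434, 148, 387 , 411, 414,510, 857 ]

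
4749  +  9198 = 13947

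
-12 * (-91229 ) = 1094748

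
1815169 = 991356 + 823813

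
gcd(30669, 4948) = 1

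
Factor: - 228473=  - 7^1*127^1*257^1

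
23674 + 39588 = 63262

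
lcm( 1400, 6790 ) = 135800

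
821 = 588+233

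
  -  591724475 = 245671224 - 837395699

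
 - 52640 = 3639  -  56279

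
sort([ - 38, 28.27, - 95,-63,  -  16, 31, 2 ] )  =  [ - 95, - 63, - 38,  -  16,2, 28.27 , 31 ] 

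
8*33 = 264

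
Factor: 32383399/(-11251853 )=-23^(-1) * 31^( - 1)*37^1*41^1*43^( - 1)*367^( - 1) * 21347^1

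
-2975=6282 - 9257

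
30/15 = 2 = 2.00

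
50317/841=50317/841 = 59.83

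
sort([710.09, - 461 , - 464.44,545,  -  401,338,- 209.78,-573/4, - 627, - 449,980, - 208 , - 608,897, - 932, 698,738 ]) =[ - 932, - 627, - 608,-464.44,  -  461 , - 449, - 401, - 209.78, - 208, -573/4,338,545, 698,710.09,738,897,980]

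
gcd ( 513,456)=57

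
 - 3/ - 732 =1/244 = 0.00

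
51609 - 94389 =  - 42780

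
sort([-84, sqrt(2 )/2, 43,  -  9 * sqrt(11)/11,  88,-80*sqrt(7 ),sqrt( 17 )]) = [  -  80*sqrt ( 7 ), - 84, - 9 *sqrt( 11) /11, sqrt ( 2)/2, sqrt(17), 43, 88 ] 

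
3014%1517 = 1497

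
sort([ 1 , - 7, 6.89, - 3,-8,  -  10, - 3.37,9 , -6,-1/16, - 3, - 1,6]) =[ - 10,  -  8, - 7, - 6, -3.37,-3, - 3, - 1, - 1/16 , 1,6, 6.89,9] 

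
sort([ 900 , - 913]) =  [ - 913, 900]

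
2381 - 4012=-1631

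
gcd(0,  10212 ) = 10212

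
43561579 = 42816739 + 744840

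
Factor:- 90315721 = -19^1 *4753459^1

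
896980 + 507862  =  1404842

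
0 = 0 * 64683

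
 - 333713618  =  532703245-866416863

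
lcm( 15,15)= 15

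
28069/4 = 7017 + 1/4 = 7017.25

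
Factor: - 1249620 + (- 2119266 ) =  - 2^1 * 3^1*439^1*1279^1 = - 3368886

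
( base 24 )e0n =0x1f97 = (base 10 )8087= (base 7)32402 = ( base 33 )7e2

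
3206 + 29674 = 32880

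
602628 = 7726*78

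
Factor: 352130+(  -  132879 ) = 219251 = 219251^1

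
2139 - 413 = 1726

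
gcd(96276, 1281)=3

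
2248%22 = 4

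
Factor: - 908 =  -2^2*  227^1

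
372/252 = 1 + 10/21 = 1.48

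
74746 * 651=48659646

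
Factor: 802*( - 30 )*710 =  - 17082600 = - 2^3*3^1  *  5^2*71^1 * 401^1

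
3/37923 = 1/12641 = 0.00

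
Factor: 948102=2^1*3^1*158017^1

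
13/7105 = 13/7105 = 0.00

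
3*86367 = 259101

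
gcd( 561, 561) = 561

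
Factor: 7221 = 3^1*29^1*83^1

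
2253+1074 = 3327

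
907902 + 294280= 1202182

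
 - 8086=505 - 8591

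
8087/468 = 17 + 131/468 = 17.28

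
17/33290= 17/33290 =0.00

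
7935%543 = 333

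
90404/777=90404/777 = 116.35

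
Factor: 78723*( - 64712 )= - 5094322776 = - 2^3*3^2 * 8089^1*8747^1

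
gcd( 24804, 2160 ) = 36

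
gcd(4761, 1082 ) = 1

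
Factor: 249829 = 31^1*8059^1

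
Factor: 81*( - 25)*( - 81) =164025=3^8*5^2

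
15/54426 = 5/18142 = 0.00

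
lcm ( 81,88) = 7128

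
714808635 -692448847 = 22359788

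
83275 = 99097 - 15822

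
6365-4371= 1994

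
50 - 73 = -23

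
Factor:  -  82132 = -2^2*20533^1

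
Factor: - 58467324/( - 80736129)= 19489108/26912043  =  2^2*3^ (- 2) *2990227^( - 1)*4872277^1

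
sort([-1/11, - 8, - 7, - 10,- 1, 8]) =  [ -10,-8 , - 7, - 1,-1/11, 8]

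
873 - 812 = 61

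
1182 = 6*197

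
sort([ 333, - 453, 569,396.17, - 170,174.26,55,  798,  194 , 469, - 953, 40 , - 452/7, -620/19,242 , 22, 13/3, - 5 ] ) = [ - 953,-453, - 170 ,-452/7, - 620/19, - 5,13/3, 22, 40,55 , 174.26,  194 , 242, 333, 396.17,469, 569, 798] 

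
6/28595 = 6/28595 =0.00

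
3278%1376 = 526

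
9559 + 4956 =14515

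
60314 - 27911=32403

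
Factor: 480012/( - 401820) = -5^( - 1 )*13^1*17^1*37^(  -  1 ) = - 221/185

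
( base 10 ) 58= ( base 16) 3a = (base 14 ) 42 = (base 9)64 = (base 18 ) 34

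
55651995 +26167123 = 81819118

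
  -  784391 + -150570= -934961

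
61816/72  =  7727/9 = 858.56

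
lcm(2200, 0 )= 0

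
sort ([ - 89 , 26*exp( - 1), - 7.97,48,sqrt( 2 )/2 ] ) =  [ - 89, - 7.97,sqrt(2)/2,26*exp ( -1), 48]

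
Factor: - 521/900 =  - 2^(- 2)*3^( - 2 )*5^(-2)*521^1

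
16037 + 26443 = 42480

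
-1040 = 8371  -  9411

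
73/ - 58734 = -73/58734 = - 0.00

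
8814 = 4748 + 4066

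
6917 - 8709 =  - 1792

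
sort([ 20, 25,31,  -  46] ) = [ - 46,20 , 25,31]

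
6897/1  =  6897 = 6897.00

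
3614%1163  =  125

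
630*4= 2520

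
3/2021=3/2021 = 0.00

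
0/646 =0 = 0.00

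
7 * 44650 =312550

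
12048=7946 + 4102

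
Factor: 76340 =2^2*5^1 *11^1*347^1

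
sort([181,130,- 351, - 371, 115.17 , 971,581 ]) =[- 371, - 351, 115.17, 130,181,  581,  971] 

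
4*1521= 6084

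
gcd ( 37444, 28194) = 74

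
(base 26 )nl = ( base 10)619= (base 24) 11j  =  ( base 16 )26b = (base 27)MP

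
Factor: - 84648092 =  - 2^2*  109^1 *149^1*1303^1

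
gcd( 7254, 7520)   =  2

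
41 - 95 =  - 54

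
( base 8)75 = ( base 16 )3D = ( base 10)61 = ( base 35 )1q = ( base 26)29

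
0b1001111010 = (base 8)1172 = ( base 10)634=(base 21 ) 194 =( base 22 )16i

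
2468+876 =3344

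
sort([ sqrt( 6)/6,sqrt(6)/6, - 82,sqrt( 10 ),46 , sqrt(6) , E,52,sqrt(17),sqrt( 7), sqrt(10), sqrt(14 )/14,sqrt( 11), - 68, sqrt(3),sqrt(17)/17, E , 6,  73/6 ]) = [ - 82, - 68 , sqrt(17) /17,sqrt (14 ) /14, sqrt(6)/6, sqrt(6)/6,sqrt( 3), sqrt(6),sqrt ( 7),  E,E,sqrt(10 ),sqrt(10), sqrt ( 11),  sqrt(17),6, 73/6, 46,52] 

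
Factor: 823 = 823^1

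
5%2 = 1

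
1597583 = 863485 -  - 734098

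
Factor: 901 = 17^1*53^1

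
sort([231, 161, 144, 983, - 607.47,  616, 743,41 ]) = [ - 607.47, 41,144, 161, 231 , 616,743, 983 ] 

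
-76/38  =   - 2 = -2.00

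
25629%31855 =25629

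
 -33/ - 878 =33/878 = 0.04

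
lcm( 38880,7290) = 116640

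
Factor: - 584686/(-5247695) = 2^1*5^( - 1 )*29^( - 1)*36191^(-1 )* 292343^1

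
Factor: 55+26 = 3^4 = 81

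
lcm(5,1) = 5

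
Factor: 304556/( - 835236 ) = - 3^( - 2)*7^1 * 73^1*149^1*23201^( - 1) = - 76139/208809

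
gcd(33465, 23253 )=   69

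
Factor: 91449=3^4*1129^1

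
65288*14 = 914032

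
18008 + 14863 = 32871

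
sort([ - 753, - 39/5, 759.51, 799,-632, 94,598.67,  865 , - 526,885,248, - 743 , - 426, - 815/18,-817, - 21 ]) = [ - 817, - 753, - 743,  -  632, - 526,  -  426, - 815/18, - 21,- 39/5, 94,248,598.67,759.51,799,865,885]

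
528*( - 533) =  - 281424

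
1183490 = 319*3710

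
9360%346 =18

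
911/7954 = 911/7954  =  0.11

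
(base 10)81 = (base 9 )100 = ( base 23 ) 3C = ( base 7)144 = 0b1010001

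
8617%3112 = 2393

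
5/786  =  5/786= 0.01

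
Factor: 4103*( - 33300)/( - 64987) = 136629900/64987 = 2^2*3^2*5^2 *11^1*13^( - 1 )*37^1  *373^1*4999^ (-1)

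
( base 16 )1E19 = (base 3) 101120101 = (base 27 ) afa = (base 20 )j55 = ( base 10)7705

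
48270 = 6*8045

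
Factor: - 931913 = -931913^1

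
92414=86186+6228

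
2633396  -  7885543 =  - 5252147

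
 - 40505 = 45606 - 86111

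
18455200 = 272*67850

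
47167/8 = 5895 + 7/8 = 5895.88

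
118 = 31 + 87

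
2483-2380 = 103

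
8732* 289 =2523548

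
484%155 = 19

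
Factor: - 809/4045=-5^( - 1)= - 1/5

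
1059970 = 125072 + 934898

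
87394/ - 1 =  - 87394 + 0/1= - 87394.00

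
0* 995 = 0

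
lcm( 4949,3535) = 24745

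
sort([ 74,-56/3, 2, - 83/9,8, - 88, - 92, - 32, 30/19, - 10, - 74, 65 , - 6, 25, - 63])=[ - 92,-88, - 74, - 63,  -  32, - 56/3, - 10,-83/9, - 6,  30/19,  2, 8,25,65,74] 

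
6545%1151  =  790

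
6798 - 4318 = 2480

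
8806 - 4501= 4305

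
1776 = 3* 592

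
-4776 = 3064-7840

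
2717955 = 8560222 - 5842267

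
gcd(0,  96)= 96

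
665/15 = 44 + 1/3 = 44.33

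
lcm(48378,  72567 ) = 145134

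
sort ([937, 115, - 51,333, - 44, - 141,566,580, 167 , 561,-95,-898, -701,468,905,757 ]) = [-898,-701, - 141, - 95, - 51,-44,115 , 167, 333,468,561,566,580, 757 , 905,937 ]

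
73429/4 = 18357+1/4=18357.25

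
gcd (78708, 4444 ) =4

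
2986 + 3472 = 6458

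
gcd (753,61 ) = 1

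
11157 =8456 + 2701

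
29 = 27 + 2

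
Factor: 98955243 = 3^3*829^1*4421^1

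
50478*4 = 201912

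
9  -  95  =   - 86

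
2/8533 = 2/8533 = 0.00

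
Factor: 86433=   3^1 * 47^1*613^1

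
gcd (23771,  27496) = 1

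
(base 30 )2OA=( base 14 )CCA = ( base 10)2530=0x9e2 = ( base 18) 7EA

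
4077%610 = 417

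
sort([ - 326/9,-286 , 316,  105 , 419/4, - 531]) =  [-531, - 286,-326/9, 419/4,  105,316 ] 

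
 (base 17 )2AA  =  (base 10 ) 758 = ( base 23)19m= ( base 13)464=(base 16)2f6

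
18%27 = 18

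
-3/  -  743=3/743= 0.00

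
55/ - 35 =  - 11/7 = - 1.57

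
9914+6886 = 16800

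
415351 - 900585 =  - 485234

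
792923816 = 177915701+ 615008115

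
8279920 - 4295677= 3984243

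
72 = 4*18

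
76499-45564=30935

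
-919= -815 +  - 104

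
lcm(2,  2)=2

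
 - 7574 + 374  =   - 7200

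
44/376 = 11/94 = 0.12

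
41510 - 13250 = 28260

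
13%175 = 13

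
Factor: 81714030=2^1*3^1*5^1 * 109^1*24989^1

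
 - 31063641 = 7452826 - 38516467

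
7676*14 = 107464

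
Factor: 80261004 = 2^2*3^1*59^1*113363^1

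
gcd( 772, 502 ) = 2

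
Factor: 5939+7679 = 13618=2^1*11^1*619^1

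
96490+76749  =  173239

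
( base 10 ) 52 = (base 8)64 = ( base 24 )24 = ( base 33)1J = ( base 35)1h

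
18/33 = 6/11 = 0.55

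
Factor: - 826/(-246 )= 3^ (-1 ) *7^1*41^( - 1 )*59^1= 413/123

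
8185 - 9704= - 1519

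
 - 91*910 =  - 82810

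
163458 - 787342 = -623884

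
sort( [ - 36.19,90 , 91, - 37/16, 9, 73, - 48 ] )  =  [ - 48, - 36.19, - 37/16,9, 73 , 90, 91 ] 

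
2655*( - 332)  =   - 881460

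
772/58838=386/29419 = 0.01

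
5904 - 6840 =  - 936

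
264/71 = 264/71 = 3.72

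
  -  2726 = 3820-6546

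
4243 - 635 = 3608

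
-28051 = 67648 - 95699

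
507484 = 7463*68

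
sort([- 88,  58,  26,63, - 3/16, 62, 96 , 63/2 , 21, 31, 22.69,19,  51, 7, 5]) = [-88, -3/16,  5, 7, 19,  21, 22.69, 26, 31, 63/2,51, 58,  62, 63, 96]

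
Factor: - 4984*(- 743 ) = 3703112= 2^3*7^1 * 89^1 * 743^1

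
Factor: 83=83^1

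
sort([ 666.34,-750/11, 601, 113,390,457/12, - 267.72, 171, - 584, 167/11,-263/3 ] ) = [  -  584, - 267.72, - 263/3,  -  750/11, 167/11 , 457/12, 113,171, 390,601, 666.34] 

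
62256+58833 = 121089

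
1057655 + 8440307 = 9497962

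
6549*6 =39294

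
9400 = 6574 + 2826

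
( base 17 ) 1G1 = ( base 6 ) 2334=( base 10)562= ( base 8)1062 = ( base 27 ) KM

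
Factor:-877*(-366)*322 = 103356204  =  2^2 *3^1*7^1*23^1*61^1*877^1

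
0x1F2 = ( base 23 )LF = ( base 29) H5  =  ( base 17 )1c5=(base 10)498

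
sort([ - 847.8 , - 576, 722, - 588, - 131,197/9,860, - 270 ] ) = [ - 847.8, - 588,-576,-270, - 131, 197/9, 722, 860]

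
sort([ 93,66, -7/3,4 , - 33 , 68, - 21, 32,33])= [  -  33, - 21,- 7/3, 4,32,33,66,68,93]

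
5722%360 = 322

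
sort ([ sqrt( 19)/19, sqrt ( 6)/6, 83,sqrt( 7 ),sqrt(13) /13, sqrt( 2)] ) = [sqrt( 19) /19,  sqrt( 13 ) /13,sqrt( 6)/6,sqrt( 2),sqrt( 7)  ,  83] 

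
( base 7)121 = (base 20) 34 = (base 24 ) 2g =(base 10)64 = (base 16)40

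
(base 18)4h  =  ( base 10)89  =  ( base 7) 155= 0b1011001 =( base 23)3K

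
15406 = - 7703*( - 2 ) 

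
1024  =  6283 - 5259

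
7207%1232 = 1047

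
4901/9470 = 4901/9470 = 0.52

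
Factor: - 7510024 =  - 2^3*277^1*3389^1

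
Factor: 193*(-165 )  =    -  31845  =  -3^1*5^1*11^1*193^1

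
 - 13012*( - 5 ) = 65060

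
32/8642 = 16/4321 = 0.00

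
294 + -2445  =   -2151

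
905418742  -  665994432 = 239424310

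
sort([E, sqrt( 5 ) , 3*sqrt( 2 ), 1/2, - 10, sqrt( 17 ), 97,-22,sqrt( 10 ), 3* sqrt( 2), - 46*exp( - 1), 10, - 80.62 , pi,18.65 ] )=[ -80.62, - 22, - 46*exp( - 1 ),-10,1/2, sqrt( 5 ), E,pi, sqrt (10),sqrt( 17 ),3 * sqrt(2 ), 3*sqrt( 2 ) , 10, 18.65, 97]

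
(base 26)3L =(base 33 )30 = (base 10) 99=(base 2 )1100011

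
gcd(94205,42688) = 1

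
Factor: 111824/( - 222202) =- 232/461 = - 2^3*29^1 * 461^(-1) 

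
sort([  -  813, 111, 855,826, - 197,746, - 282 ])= [ - 813, - 282 , - 197,111, 746,826, 855]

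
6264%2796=672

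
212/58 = 3 + 19/29 = 3.66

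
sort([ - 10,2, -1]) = [ - 10,-1, 2 ]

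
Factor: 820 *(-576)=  - 2^8*3^2*5^1*41^1=   -472320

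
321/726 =107/242 = 0.44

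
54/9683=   54/9683 = 0.01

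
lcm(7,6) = 42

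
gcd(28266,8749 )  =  673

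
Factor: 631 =631^1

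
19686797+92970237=112657034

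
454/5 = 454/5 = 90.80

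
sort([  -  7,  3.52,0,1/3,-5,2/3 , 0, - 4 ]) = [ - 7,-5,-4, 0,0,1/3,2/3, 3.52 ] 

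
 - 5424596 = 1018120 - 6442716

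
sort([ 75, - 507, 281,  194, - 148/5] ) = [ - 507, - 148/5, 75, 194,281]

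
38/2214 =19/1107 = 0.02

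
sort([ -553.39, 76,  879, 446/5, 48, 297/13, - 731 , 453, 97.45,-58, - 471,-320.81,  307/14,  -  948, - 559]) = [-948,- 731,-559, - 553.39 ,  -  471, - 320.81,-58,307/14, 297/13,  48, 76, 446/5, 97.45, 453,879] 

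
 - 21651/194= - 21651/194 = - 111.60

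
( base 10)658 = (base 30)ls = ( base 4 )22102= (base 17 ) 24c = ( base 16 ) 292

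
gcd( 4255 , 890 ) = 5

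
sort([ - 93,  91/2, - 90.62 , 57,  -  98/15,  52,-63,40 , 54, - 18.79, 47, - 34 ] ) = [  -  93, - 90.62,-63, - 34,- 18.79, - 98/15, 40,91/2, 47,  52,  54, 57] 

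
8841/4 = 8841/4 = 2210.25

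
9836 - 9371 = 465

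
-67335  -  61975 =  - 129310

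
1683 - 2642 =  - 959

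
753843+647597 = 1401440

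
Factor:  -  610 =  -2^1*5^1 *61^1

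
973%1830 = 973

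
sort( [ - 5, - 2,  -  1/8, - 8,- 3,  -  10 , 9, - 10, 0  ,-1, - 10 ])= [ - 10,-10, - 10,-8,- 5, - 3 ,-2, - 1 , - 1/8,0,9 ] 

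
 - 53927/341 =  - 159  +  292/341 = - 158.14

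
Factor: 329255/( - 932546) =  - 2^( - 1) * 5^1 * 65851^1*466273^( - 1)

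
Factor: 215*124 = 2^2*5^1 * 31^1 * 43^1 = 26660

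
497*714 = 354858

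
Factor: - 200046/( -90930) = 11/5 = 5^(-1 )*11^1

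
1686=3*562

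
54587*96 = 5240352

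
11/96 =11/96 = 0.11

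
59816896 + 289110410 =348927306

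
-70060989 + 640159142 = 570098153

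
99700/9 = 99700/9 = 11077.78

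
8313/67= 8313/67=124.07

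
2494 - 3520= - 1026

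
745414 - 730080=15334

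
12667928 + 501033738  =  513701666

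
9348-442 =8906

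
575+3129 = 3704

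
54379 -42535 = 11844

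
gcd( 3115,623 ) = 623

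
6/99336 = 1/16556 = 0.00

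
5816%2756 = 304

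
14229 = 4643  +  9586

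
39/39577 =39/39577 = 0.00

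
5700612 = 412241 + 5288371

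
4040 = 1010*4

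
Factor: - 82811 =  - 82811^1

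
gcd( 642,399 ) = 3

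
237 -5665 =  - 5428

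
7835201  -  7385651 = 449550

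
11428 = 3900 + 7528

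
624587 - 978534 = - 353947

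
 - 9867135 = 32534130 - 42401265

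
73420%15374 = 11924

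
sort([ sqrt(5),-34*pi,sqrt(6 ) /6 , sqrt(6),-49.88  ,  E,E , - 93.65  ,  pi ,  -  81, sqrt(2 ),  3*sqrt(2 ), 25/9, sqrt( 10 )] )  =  [-34*pi, - 93.65 , - 81, - 49.88, sqrt ( 6)/6,sqrt(2 ) , sqrt(5), sqrt(6) , E , E , 25/9, pi,sqrt(10 ),3*sqrt( 2 )]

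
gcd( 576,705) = 3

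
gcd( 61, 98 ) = 1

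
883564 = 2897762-2014198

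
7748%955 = 108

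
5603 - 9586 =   -  3983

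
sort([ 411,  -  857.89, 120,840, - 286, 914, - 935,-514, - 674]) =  [ - 935,-857.89, - 674,-514, - 286,120, 411, 840, 914] 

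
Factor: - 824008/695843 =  - 2^3*103001^1*695843^( - 1) 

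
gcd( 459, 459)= 459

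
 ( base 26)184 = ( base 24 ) 1D0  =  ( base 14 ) 476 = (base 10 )888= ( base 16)378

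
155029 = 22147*7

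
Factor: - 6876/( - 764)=9 = 3^2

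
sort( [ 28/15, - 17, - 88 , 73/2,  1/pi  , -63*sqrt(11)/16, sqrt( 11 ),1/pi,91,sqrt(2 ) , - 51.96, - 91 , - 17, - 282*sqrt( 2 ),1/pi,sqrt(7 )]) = [  -  282 * sqrt ( 2), - 91, - 88, - 51.96 , - 17, - 17, - 63 * sqrt(11 )/16, 1/pi, 1/pi, 1/pi , sqrt(2), 28/15,  sqrt(7 ),sqrt( 11 ), 73/2, 91]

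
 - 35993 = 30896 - 66889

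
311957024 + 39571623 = 351528647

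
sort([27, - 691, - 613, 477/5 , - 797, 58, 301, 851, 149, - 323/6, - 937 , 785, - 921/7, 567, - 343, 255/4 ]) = [-937,-797, - 691, - 613, - 343, - 921/7, - 323/6, 27,58,  255/4, 477/5, 149,301, 567, 785, 851 ] 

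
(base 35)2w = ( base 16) 66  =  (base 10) 102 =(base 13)7B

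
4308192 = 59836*72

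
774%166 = 110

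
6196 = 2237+3959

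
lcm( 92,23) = 92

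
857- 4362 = - 3505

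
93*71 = 6603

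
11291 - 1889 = 9402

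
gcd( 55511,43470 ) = 1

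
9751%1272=847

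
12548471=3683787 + 8864684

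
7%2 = 1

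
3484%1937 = 1547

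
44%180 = 44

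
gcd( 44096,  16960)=3392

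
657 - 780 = -123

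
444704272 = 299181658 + 145522614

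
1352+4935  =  6287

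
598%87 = 76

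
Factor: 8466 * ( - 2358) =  - 2^2*3^3 * 17^1 * 83^1*131^1 = - 19962828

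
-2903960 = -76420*38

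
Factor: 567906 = 2^1*3^1*94651^1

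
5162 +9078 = 14240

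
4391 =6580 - 2189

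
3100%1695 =1405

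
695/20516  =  695/20516= 0.03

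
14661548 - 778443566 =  - 763782018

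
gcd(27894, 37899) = 3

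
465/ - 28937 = -465/28937 = - 0.02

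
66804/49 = 66804/49 = 1363.35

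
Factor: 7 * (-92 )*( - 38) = 2^3*7^1*19^1 *23^1=24472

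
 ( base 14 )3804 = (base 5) 303204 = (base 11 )7403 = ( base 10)9804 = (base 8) 23114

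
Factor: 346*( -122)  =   - 42212=- 2^2 * 61^1 * 173^1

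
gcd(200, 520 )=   40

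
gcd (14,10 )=2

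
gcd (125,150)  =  25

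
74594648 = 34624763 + 39969885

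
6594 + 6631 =13225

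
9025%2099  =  629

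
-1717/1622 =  - 2 + 1527/1622 = -1.06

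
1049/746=1 + 303/746 = 1.41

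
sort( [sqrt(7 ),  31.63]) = [ sqrt(7),31.63]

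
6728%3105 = 518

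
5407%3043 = 2364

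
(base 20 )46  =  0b1010110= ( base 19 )4a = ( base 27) 35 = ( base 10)86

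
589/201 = 2 + 187/201 = 2.93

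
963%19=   13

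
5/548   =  5/548 = 0.01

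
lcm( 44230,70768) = 353840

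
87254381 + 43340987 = 130595368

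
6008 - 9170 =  - 3162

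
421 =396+25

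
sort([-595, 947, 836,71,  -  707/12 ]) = [ - 595, - 707/12,71, 836, 947 ] 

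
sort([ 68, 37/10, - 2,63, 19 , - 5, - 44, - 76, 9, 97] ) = [ - 76,-44, - 5,-2,37/10,9, 19, 63,68,  97 ] 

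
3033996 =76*39921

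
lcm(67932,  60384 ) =543456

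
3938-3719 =219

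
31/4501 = 31/4501=0.01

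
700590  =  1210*579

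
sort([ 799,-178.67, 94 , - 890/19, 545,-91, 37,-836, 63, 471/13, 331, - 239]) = [ - 836,-239, - 178.67, - 91,  -  890/19,471/13, 37, 63, 94, 331, 545, 799]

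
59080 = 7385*8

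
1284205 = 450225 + 833980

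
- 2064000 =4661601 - 6725601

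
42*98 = 4116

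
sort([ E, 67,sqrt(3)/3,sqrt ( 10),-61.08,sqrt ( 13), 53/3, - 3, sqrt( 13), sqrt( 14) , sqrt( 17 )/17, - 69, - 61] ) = [ - 69, - 61.08, - 61, - 3,sqrt(17)/17, sqrt( 3 ) /3,E,sqrt( 10 ), sqrt(13),sqrt(13),sqrt(14), 53/3, 67]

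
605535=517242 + 88293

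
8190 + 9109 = 17299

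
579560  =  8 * 72445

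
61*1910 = 116510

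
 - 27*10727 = -289629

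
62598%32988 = 29610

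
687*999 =686313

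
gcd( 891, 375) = 3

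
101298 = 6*16883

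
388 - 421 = -33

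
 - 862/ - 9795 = 862/9795 = 0.09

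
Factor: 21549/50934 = 2^( - 1)*11^1*13^( - 1 ) = 11/26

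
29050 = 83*350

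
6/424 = 3/212 = 0.01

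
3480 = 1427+2053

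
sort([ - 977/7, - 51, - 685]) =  [ - 685,  -  977/7,-51]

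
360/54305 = 72/10861 =0.01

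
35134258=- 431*( - 81518)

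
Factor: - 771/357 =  - 7^( - 1 ) * 17^(-1)*257^1 = - 257/119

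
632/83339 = 632/83339 = 0.01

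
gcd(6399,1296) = 81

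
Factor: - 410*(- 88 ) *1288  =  2^7*5^1*7^1*11^1*23^1*41^1 = 46471040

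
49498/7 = 7071 + 1/7 = 7071.14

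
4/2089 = 4/2089 = 0.00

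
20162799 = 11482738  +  8680061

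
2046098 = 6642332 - 4596234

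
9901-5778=4123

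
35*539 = 18865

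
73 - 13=60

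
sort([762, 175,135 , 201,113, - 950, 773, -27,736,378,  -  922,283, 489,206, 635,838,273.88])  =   [-950 ,  -  922, - 27,113,135 , 175,201,206,273.88, 283, 378, 489,  635,736,762, 773,838]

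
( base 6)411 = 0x97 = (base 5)1101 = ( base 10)151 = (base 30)51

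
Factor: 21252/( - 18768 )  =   - 2^(  -  2 )*7^1 * 11^1*17^( - 1 ) = - 77/68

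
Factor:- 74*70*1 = - 5180 = -  2^2 *5^1*7^1*37^1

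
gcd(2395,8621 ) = 1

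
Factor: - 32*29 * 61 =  - 2^5*29^1*61^1= - 56608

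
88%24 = 16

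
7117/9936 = 7117/9936 = 0.72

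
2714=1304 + 1410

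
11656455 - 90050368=  -  78393913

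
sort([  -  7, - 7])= [ - 7, - 7]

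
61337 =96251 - 34914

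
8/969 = 8/969 = 0.01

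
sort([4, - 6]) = [ - 6,4 ] 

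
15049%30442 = 15049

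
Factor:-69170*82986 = -2^2*3^1*5^1 * 6917^1 * 13831^1 = -5740141620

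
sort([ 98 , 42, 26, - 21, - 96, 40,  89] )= [ - 96 , - 21, 26, 40,42,  89, 98]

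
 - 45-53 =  - 98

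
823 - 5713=-4890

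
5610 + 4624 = 10234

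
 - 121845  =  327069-448914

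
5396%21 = 20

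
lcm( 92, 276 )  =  276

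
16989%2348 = 553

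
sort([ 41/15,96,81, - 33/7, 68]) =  [-33/7 , 41/15,  68 , 81 , 96] 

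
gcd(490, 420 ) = 70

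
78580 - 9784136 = -9705556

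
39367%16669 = 6029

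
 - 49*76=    - 3724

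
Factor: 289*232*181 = 2^3*17^2*29^1*181^1 =12135688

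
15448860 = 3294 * 4690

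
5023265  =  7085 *709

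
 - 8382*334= - 2799588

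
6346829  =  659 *9631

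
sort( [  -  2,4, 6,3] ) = [ - 2, 3,4,6]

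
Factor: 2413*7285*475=8349884875 = 5^3*19^2 * 31^1*47^1*127^1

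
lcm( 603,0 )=0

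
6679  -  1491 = 5188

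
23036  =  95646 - 72610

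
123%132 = 123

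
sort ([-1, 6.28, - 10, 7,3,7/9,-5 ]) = [ - 10,-5, - 1 , 7/9,3,6.28,7 ] 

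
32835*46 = 1510410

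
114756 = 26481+88275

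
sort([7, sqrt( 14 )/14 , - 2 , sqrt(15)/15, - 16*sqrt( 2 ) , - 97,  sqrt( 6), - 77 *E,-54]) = [ - 77 *E, - 97 , - 54, - 16*sqrt(2 ),-2 , sqrt(15)/15,sqrt(14 ) /14, sqrt(6),7] 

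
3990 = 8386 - 4396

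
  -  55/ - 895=11/179  =  0.06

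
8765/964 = 8765/964 = 9.09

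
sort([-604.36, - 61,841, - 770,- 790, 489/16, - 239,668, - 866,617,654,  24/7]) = [- 866,  -  790,- 770,  -  604.36, - 239, - 61,24/7,489/16,617,654,668, 841 ]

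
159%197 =159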